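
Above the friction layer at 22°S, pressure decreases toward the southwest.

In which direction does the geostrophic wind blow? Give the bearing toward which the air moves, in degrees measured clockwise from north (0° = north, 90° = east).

135°

The pressure-gradient force points toward the southwest (bearing 225°).
Geostrophic balance: in the Southern Hemisphere the Coriolis force deflects motion to the left, so the geostrophic wind blows 90° to the left of the pressure-gradient force (low pressure on the right).
Rotating 225° by 90° counterclockwise gives 135° — the wind blows toward the southeast.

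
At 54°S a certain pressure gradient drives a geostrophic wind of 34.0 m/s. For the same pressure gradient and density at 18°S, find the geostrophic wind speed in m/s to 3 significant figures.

89.0 m/s

With the same pressure gradient and density, V_g ∝ 1/f ∝ 1/sin φ.
V₂ = V₁ · sin φ₁ / sin φ₂ = 34.0 × sin 54° / sin 18°
V₂ = 34.0 × 0.8090/0.3090 = 89.0 m/s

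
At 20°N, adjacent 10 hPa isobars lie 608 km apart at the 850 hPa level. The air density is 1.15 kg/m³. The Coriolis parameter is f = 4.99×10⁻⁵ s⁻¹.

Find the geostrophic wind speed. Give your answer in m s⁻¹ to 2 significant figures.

29 m s⁻¹

Pressure gradient: |∂P/∂n| = 1000 Pa / 608000 m = 1.64×10⁻³ Pa/m
Geostrophic balance (pressure-gradient force = Coriolis force):
V_g = (1/(fρ)) |∂P/∂n| = 1.64×10⁻³ / (4.99×10⁻⁵ × 1.15) = 28.7 m/s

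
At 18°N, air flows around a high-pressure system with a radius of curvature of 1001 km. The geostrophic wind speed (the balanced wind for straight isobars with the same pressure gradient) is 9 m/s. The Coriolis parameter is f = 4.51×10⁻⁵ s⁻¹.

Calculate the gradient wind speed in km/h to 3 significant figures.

44.7 km/h

Around a high, pressure-gradient force acts outward with centrifugal, so Coriolis balances both:
fV = (1/ρ)|∂P/∂n| + V²/R  →  V² − fR·V + fR·V_g = 0
With fR = 4.51×10⁻⁵ × 1001×10³ m = 45.1 m/s:
V = [fR − √((fR)² − 4 fR V_g)]/2 = [45.1 − √(45.1² − 4×45.1×9)]/2 = 12.4 m/s
Supergeostrophic (V > V_g = 9 m/s), as expected around a high.
Converting: 12.4 m/s × 3.6 = 44.7 km/h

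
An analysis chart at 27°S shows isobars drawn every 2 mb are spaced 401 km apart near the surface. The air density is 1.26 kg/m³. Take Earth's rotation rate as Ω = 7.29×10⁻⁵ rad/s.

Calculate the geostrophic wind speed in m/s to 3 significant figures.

Coriolis parameter at 27°S:
f = 2Ω sin φ = 2 × 7.29×10⁻⁵ × sin 27° = 6.62×10⁻⁵ s⁻¹
Pressure gradient: |∂P/∂n| = 200 Pa / 401000 m = 4.99×10⁻⁴ Pa/m
Geostrophic balance (pressure-gradient force = Coriolis force):
V_g = (1/(fρ)) |∂P/∂n| = 4.99×10⁻⁴ / (6.62×10⁻⁵ × 1.26) = 5.98 m/s

5.98 m/s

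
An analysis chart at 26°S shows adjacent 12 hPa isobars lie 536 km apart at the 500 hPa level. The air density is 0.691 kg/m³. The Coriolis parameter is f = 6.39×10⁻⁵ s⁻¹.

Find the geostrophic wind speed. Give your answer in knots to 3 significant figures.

98.6 knots

Pressure gradient: |∂P/∂n| = 1200 Pa / 536000 m = 2.24×10⁻³ Pa/m
Geostrophic balance (pressure-gradient force = Coriolis force):
V_g = (1/(fρ)) |∂P/∂n| = 2.24×10⁻³ / (6.39×10⁻⁵ × 0.691) = 50.7 m/s
Converting: 50.7 m/s × 1.944 = 98.6 knots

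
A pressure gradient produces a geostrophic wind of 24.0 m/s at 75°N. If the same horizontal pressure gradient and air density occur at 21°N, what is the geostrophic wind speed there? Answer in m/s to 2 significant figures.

With the same pressure gradient and density, V_g ∝ 1/f ∝ 1/sin φ.
V₂ = V₁ · sin φ₁ / sin φ₂ = 24.0 × sin 75° / sin 21°
V₂ = 24.0 × 0.9659/0.3584 = 65 m/s

65 m/s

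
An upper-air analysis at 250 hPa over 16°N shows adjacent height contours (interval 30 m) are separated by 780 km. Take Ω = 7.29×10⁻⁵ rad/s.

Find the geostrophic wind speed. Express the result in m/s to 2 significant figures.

Coriolis parameter at 16°N:
f = 2Ω sin φ = 2 × 7.29×10⁻⁵ × sin 16° = 4.02×10⁻⁵ s⁻¹
Height gradient: |∂Z/∂n| = 30 m / 780000 m = 3.85×10⁻⁵
On a pressure surface, geostrophic balance gives V_g = (g/f)|∂Z/∂n|:
V_g = 9.81 × 3.85×10⁻⁵ / 4.02×10⁻⁵ = 9.39 m/s

9.4 m/s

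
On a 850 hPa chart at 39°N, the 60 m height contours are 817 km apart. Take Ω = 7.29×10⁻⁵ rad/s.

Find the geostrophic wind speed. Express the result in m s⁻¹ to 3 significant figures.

Coriolis parameter at 39°N:
f = 2Ω sin φ = 2 × 7.29×10⁻⁵ × sin 39° = 9.18×10⁻⁵ s⁻¹
Height gradient: |∂Z/∂n| = 60 m / 817000 m = 7.34×10⁻⁵
On a pressure surface, geostrophic balance gives V_g = (g/f)|∂Z/∂n|:
V_g = 9.81 × 7.34×10⁻⁵ / 9.18×10⁻⁵ = 7.85 m/s

7.85 m s⁻¹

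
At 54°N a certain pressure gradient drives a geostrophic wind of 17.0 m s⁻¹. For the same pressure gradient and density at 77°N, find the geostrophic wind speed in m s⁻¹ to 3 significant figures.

With the same pressure gradient and density, V_g ∝ 1/f ∝ 1/sin φ.
V₂ = V₁ · sin φ₁ / sin φ₂ = 17.0 × sin 54° / sin 77°
V₂ = 17.0 × 0.8090/0.9744 = 14.1 m s⁻¹

14.1 m s⁻¹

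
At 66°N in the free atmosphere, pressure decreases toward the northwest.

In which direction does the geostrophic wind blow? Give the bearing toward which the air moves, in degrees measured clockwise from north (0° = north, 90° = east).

045°

The pressure-gradient force points toward the northwest (bearing 315°).
Geostrophic balance: in the Northern Hemisphere the Coriolis force deflects motion to the right, so the geostrophic wind blows 90° to the right of the pressure-gradient force (low pressure on the left).
Rotating 315° by 90° clockwise gives 045° — the wind blows toward the northeast.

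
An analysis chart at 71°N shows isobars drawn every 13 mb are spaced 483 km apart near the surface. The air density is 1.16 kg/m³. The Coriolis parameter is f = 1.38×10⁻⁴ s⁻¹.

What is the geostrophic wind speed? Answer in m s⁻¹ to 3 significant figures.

Pressure gradient: |∂P/∂n| = 1300 Pa / 483000 m = 2.69×10⁻³ Pa/m
Geostrophic balance (pressure-gradient force = Coriolis force):
V_g = (1/(fρ)) |∂P/∂n| = 2.69×10⁻³ / (1.38×10⁻⁴ × 1.16) = 16.8 m/s

16.8 m s⁻¹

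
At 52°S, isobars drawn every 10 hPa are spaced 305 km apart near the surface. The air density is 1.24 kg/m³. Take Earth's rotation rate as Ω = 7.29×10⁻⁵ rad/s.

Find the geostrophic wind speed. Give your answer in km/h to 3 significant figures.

Coriolis parameter at 52°S:
f = 2Ω sin φ = 2 × 7.29×10⁻⁵ × sin 52° = 1.15×10⁻⁴ s⁻¹
Pressure gradient: |∂P/∂n| = 1000 Pa / 305000 m = 3.28×10⁻³ Pa/m
Geostrophic balance (pressure-gradient force = Coriolis force):
V_g = (1/(fρ)) |∂P/∂n| = 3.28×10⁻³ / (1.15×10⁻⁴ × 1.24) = 23.0 m/s
Converting: 23.0 m/s × 3.6 = 82.8 km/h

82.8 km/h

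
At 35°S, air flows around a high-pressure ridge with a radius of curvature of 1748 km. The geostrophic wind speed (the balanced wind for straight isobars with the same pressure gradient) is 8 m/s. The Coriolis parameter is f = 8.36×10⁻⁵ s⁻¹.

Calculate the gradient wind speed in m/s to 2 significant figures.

Around a high, pressure-gradient force acts outward with centrifugal, so Coriolis balances both:
fV = (1/ρ)|∂P/∂n| + V²/R  →  V² − fR·V + fR·V_g = 0
With fR = 8.36×10⁻⁵ × 1748×10³ m = 146 m/s:
V = [fR − √((fR)² − 4 fR V_g)]/2 = [146 − √(146² − 4×146×8)]/2 = 8.49 m/s
Supergeostrophic (V > V_g = 8 m/s), as expected around a high.

8.5 m/s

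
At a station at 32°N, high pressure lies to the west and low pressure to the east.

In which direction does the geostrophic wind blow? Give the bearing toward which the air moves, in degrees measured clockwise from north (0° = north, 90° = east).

180°

The pressure-gradient force points toward the east (bearing 090°).
Geostrophic balance: in the Northern Hemisphere the Coriolis force deflects motion to the right, so the geostrophic wind blows 90° to the right of the pressure-gradient force (low pressure on the left).
Rotating 090° by 90° clockwise gives 180° — the wind blows toward the south.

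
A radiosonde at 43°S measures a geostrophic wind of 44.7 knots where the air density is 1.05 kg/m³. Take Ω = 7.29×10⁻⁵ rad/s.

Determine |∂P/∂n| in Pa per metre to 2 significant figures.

2.4×10⁻³ Pa/m

Coriolis parameter at 43°S:
f = 2Ω sin φ = 2 × 7.29×10⁻⁵ × sin 43° = 9.94×10⁻⁵ s⁻¹
Wind speed in SI: 44.7 knots = 23.0 m/s
Geostrophic balance rearranged: |∂P/∂n| = f ρ V_g
|∂P/∂n| = 9.94×10⁻⁵ × 1.05 × 23.0 = 2.40×10⁻³ Pa/m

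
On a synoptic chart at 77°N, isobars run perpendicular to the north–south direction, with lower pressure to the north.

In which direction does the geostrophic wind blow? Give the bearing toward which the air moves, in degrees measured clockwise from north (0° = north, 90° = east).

The pressure-gradient force points toward the north (bearing 000°).
Geostrophic balance: in the Northern Hemisphere the Coriolis force deflects motion to the right, so the geostrophic wind blows 90° to the right of the pressure-gradient force (low pressure on the left).
Rotating 000° by 90° clockwise gives 090° — the wind blows toward the east.

090°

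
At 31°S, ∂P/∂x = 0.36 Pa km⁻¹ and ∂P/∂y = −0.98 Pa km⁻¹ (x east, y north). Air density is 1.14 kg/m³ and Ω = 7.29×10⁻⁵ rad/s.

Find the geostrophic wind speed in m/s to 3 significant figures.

Coriolis parameter at 31°S:
f = 2Ω sin φ = 2 × 7.29×10⁻⁵ × sin 31° = 7.51×10⁻⁵ s⁻¹
In the Southern Hemisphere f is negative: f = −7.51×10⁻⁵ s⁻¹.
Component geostrophic relations (x east, y north):
u_g = −(1/(fρ)) ∂P/∂y,  v_g = (1/(fρ)) ∂P/∂x
u_g = −(−0.98×10⁻³)/(−7.51×10⁻⁵ × 1.14) = −11.4 m/s;  v_g = (0.36×10⁻³)/(−7.51×10⁻⁵ × 1.14) = −4.21 m/s
|V_g| = √(u_g² + v_g²) = 12.2 m/s

12.2 m/s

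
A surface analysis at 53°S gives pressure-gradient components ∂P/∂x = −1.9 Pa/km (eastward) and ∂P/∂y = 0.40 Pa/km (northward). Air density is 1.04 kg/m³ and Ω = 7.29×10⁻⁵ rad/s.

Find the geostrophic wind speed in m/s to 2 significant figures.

16 m/s

Coriolis parameter at 53°S:
f = 2Ω sin φ = 2 × 7.29×10⁻⁵ × sin 53° = 1.16×10⁻⁴ s⁻¹
In the Southern Hemisphere f is negative: f = −1.16×10⁻⁴ s⁻¹.
Component geostrophic relations (x east, y north):
u_g = −(1/(fρ)) ∂P/∂y,  v_g = (1/(fρ)) ∂P/∂x
u_g = −(0.40×10⁻³)/(−1.16×10⁻⁴ × 1.04) = 3.30 m/s;  v_g = (−1.9×10⁻³)/(−1.16×10⁻⁴ × 1.04) = 15.7 m/s
|V_g| = √(u_g² + v_g²) = 16.0 m/s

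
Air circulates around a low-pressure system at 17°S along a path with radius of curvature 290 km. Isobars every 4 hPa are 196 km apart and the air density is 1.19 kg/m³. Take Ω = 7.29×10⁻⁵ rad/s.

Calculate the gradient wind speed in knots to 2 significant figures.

Coriolis parameter at 17°S:
f = 2Ω sin φ = 2 × 7.29×10⁻⁵ × sin 17° = 4.26×10⁻⁵ s⁻¹
Pressure gradient: |∂P/∂n| = 400 Pa / 196000 m = 2.04×10⁻³ Pa/m
Geostrophic speed: V_g = |∂P/∂n|/(fρ) = 2.04×10⁻³/(4.26×10⁻⁵ × 1.19) = 40.2 m/s
Around a low, centrifugal force acts outward with Coriolis, so pressure-gradient force balances both:
(1/ρ)|∂P/∂n| = fV + V²/R  →  V² + fR·V − fR·V_g = 0
With fR = 4.26×10⁻⁵ × 290×10³ m = 12.4 m/s:
V = [−fR + √((fR)² + 4 fR V_g)]/2 = [−12.4 + √(12.4² + 4×12.4×40.2)]/2 = 17 m/s
Subgeostrophic (V < V_g = 40.2 m/s), as expected around a low.
Converting: 17 m/s × 1.944 = 33 knots

33 knots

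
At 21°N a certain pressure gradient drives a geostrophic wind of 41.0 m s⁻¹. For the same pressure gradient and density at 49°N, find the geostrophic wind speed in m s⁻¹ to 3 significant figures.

With the same pressure gradient and density, V_g ∝ 1/f ∝ 1/sin φ.
V₂ = V₁ · sin φ₁ / sin φ₂ = 41.0 × sin 21° / sin 49°
V₂ = 41.0 × 0.3584/0.7547 = 19.5 m s⁻¹

19.5 m s⁻¹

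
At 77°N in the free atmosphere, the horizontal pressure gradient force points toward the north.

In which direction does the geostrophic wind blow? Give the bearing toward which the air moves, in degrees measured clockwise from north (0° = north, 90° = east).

The pressure-gradient force points toward the north (bearing 000°).
Geostrophic balance: in the Northern Hemisphere the Coriolis force deflects motion to the right, so the geostrophic wind blows 90° to the right of the pressure-gradient force (low pressure on the left).
Rotating 000° by 90° clockwise gives 090° — the wind blows toward the east.

090°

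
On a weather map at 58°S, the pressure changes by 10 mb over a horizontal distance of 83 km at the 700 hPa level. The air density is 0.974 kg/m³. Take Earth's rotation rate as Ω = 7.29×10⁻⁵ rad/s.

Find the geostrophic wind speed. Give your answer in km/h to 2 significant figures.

360 km/h

Coriolis parameter at 58°S:
f = 2Ω sin φ = 2 × 7.29×10⁻⁵ × sin 58° = 1.24×10⁻⁴ s⁻¹
Pressure gradient: |∂P/∂n| = 1000 Pa / 83000 m = 1.20×10⁻² Pa/m
Geostrophic balance (pressure-gradient force = Coriolis force):
V_g = (1/(fρ)) |∂P/∂n| = 1.20×10⁻² / (1.24×10⁻⁴ × 0.974) = 100 m/s
Converting: 100 m/s × 3.6 = 360 km/h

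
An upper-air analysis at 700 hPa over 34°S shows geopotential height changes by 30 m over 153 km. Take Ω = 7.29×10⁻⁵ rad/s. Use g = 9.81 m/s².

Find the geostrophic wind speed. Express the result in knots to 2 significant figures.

46 knots

Coriolis parameter at 34°S:
f = 2Ω sin φ = 2 × 7.29×10⁻⁵ × sin 34° = 8.15×10⁻⁵ s⁻¹
Height gradient: |∂Z/∂n| = 30 m / 153000 m = 1.96×10⁻⁴
On a pressure surface, geostrophic balance gives V_g = (g/f)|∂Z/∂n|:
V_g = 9.81 × 1.96×10⁻⁴ / 8.15×10⁻⁵ = 23.6 m/s
Converting: 23.6 m/s × 1.944 = 46 knots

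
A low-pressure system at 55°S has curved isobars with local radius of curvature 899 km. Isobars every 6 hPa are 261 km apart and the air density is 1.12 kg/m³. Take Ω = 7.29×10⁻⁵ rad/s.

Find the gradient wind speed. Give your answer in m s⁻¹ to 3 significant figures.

15.1 m s⁻¹

Coriolis parameter at 55°S:
f = 2Ω sin φ = 2 × 7.29×10⁻⁵ × sin 55° = 1.19×10⁻⁴ s⁻¹
Pressure gradient: |∂P/∂n| = 600 Pa / 261000 m = 2.30×10⁻³ Pa/m
Geostrophic speed: V_g = |∂P/∂n|/(fρ) = 2.30×10⁻³/(1.19×10⁻⁴ × 1.12) = 17.2 m/s
Around a low, centrifugal force acts outward with Coriolis, so pressure-gradient force balances both:
(1/ρ)|∂P/∂n| = fV + V²/R  →  V² + fR·V − fR·V_g = 0
With fR = 1.19×10⁻⁴ × 899×10³ m = 107 m/s:
V = [−fR + √((fR)² + 4 fR V_g)]/2 = [−107 + √(107² + 4×107×17.2)]/2 = 15.1 m/s
Subgeostrophic (V < V_g = 17.2 m/s), as expected around a low.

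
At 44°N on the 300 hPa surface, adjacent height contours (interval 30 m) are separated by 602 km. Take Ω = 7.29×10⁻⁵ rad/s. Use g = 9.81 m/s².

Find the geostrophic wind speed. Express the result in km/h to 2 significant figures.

Coriolis parameter at 44°N:
f = 2Ω sin φ = 2 × 7.29×10⁻⁵ × sin 44° = 1.01×10⁻⁴ s⁻¹
Height gradient: |∂Z/∂n| = 30 m / 602000 m = 4.98×10⁻⁵
On a pressure surface, geostrophic balance gives V_g = (g/f)|∂Z/∂n|:
V_g = 9.81 × 4.98×10⁻⁵ / 1.01×10⁻⁴ = 4.83 m/s
Converting: 4.83 m/s × 3.6 = 17 km/h

17 km/h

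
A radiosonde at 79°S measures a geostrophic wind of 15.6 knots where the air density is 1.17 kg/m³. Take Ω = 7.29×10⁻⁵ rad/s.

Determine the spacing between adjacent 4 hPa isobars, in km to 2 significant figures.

300 km

Coriolis parameter at 79°S:
f = 2Ω sin φ = 2 × 7.29×10⁻⁵ × sin 79° = 1.43×10⁻⁴ s⁻¹
Wind speed in SI: 15.6 knots = 8.03 m/s
Geostrophic balance rearranged: |∂P/∂n| = f ρ V_g
|∂P/∂n| = 1.43×10⁻⁴ × 1.17 × 8.03 = 1.34×10⁻³ Pa/m
Isobar spacing: Δn = ΔP/|∂P/∂n| = 400 Pa / 1.34×10⁻³ Pa/m = 297651 m ≈ 300 km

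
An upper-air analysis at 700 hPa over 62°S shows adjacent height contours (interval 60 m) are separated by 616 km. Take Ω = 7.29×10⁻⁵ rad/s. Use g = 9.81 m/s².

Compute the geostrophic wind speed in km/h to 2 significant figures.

27 km/h

Coriolis parameter at 62°S:
f = 2Ω sin φ = 2 × 7.29×10⁻⁵ × sin 62° = 1.29×10⁻⁴ s⁻¹
Height gradient: |∂Z/∂n| = 60 m / 616000 m = 9.74×10⁻⁵
On a pressure surface, geostrophic balance gives V_g = (g/f)|∂Z/∂n|:
V_g = 9.81 × 9.74×10⁻⁵ / 1.29×10⁻⁴ = 7.42 m/s
Converting: 7.42 m/s × 3.6 = 27 km/h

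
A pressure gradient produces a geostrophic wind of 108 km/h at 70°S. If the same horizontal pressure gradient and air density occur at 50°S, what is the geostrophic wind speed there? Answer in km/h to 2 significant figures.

With the same pressure gradient and density, V_g ∝ 1/f ∝ 1/sin φ.
V₂ = V₁ · sin φ₁ / sin φ₂ = 108 × sin 70° / sin 50°
V₂ = 108 × 0.9397/0.7660 = 130 km/h

130 km/h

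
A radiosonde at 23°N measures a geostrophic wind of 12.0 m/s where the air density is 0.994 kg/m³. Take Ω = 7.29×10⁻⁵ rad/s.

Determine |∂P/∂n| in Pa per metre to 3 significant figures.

6.80×10⁻⁴ Pa/m

Coriolis parameter at 23°N:
f = 2Ω sin φ = 2 × 7.29×10⁻⁵ × sin 23° = 5.70×10⁻⁵ s⁻¹
Geostrophic balance rearranged: |∂P/∂n| = f ρ V_g
|∂P/∂n| = 5.70×10⁻⁵ × 0.994 × 12.0 = 6.80×10⁻⁴ Pa/m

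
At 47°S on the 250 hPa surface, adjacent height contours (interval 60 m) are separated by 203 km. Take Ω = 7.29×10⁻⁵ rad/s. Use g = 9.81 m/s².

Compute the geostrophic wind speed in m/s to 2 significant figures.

Coriolis parameter at 47°S:
f = 2Ω sin φ = 2 × 7.29×10⁻⁵ × sin 47° = 1.07×10⁻⁴ s⁻¹
Height gradient: |∂Z/∂n| = 60 m / 203000 m = 2.96×10⁻⁴
On a pressure surface, geostrophic balance gives V_g = (g/f)|∂Z/∂n|:
V_g = 9.81 × 2.96×10⁻⁴ / 1.07×10⁻⁴ = 27.2 m/s

27 m/s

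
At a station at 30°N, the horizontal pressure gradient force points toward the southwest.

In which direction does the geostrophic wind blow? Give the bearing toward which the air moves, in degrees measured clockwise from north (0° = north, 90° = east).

315°

The pressure-gradient force points toward the southwest (bearing 225°).
Geostrophic balance: in the Northern Hemisphere the Coriolis force deflects motion to the right, so the geostrophic wind blows 90° to the right of the pressure-gradient force (low pressure on the left).
Rotating 225° by 90° clockwise gives 315° — the wind blows toward the northwest.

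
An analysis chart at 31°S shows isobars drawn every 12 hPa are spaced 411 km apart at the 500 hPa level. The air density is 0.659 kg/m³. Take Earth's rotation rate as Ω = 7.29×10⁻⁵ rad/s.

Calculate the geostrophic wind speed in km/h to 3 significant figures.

Coriolis parameter at 31°S:
f = 2Ω sin φ = 2 × 7.29×10⁻⁵ × sin 31° = 7.51×10⁻⁵ s⁻¹
Pressure gradient: |∂P/∂n| = 1200 Pa / 411000 m = 2.92×10⁻³ Pa/m
Geostrophic balance (pressure-gradient force = Coriolis force):
V_g = (1/(fρ)) |∂P/∂n| = 2.92×10⁻³ / (7.51×10⁻⁵ × 0.659) = 59.0 m/s
Converting: 59.0 m/s × 3.6 = 212 km/h

212 km/h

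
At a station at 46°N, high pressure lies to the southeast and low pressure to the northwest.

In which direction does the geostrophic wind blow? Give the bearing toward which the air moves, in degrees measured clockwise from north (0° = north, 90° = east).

045°

The pressure-gradient force points toward the northwest (bearing 315°).
Geostrophic balance: in the Northern Hemisphere the Coriolis force deflects motion to the right, so the geostrophic wind blows 90° to the right of the pressure-gradient force (low pressure on the left).
Rotating 315° by 90° clockwise gives 045° — the wind blows toward the northeast.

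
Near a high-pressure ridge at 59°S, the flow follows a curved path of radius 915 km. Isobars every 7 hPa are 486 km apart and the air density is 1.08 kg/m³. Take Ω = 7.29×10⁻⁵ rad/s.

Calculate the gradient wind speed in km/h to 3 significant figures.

Coriolis parameter at 59°S:
f = 2Ω sin φ = 2 × 7.29×10⁻⁵ × sin 59° = 1.25×10⁻⁴ s⁻¹
Pressure gradient: |∂P/∂n| = 700 Pa / 486000 m = 1.44×10⁻³ Pa/m
Geostrophic speed: V_g = |∂P/∂n|/(fρ) = 1.44×10⁻³/(1.25×10⁻⁴ × 1.08) = 10.7 m/s
Around a high, pressure-gradient force acts outward with centrifugal, so Coriolis balances both:
fV = (1/ρ)|∂P/∂n| + V²/R  →  V² − fR·V + fR·V_g = 0
With fR = 1.25×10⁻⁴ × 915×10³ m = 114 m/s:
V = [fR − √((fR)² − 4 fR V_g)]/2 = [114 − √(114² − 4×114×10.7)]/2 = 11.9 m/s
Supergeostrophic (V > V_g = 10.7 m/s), as expected around a high.
Converting: 11.9 m/s × 3.6 = 42.9 km/h

42.9 km/h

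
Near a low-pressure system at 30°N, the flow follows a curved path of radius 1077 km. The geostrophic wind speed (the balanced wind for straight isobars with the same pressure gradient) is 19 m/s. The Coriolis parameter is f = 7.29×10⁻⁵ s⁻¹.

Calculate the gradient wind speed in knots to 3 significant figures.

Around a low, centrifugal force acts outward with Coriolis, so pressure-gradient force balances both:
(1/ρ)|∂P/∂n| = fV + V²/R  →  V² + fR·V − fR·V_g = 0
With fR = 7.29×10⁻⁵ × 1077×10³ m = 78.5 m/s:
V = [−fR + √((fR)² + 4 fR V_g)]/2 = [−78.5 + √(78.5² + 4×78.5×19)]/2 = 15.8 m/s
Subgeostrophic (V < V_g = 19 m/s), as expected around a low.
Converting: 15.8 m/s × 1.944 = 30.7 knots

30.7 knots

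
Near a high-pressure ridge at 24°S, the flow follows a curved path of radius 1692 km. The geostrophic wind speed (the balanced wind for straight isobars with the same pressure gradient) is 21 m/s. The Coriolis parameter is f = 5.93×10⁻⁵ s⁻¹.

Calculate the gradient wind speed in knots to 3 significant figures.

Around a high, pressure-gradient force acts outward with centrifugal, so Coriolis balances both:
fV = (1/ρ)|∂P/∂n| + V²/R  →  V² − fR·V + fR·V_g = 0
With fR = 5.93×10⁻⁵ × 1692×10³ m = 100 m/s:
V = [fR − √((fR)² − 4 fR V_g)]/2 = [100 − √(100² − 4×100×21)]/2 = 29.9 m/s
Supergeostrophic (V > V_g = 21 m/s), as expected around a high.
Converting: 29.9 m/s × 1.944 = 58.2 knots

58.2 knots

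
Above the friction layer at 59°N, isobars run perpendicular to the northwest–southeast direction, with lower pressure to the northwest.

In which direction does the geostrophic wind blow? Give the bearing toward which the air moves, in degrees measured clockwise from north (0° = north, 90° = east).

045°

The pressure-gradient force points toward the northwest (bearing 315°).
Geostrophic balance: in the Northern Hemisphere the Coriolis force deflects motion to the right, so the geostrophic wind blows 90° to the right of the pressure-gradient force (low pressure on the left).
Rotating 315° by 90° clockwise gives 045° — the wind blows toward the northeast.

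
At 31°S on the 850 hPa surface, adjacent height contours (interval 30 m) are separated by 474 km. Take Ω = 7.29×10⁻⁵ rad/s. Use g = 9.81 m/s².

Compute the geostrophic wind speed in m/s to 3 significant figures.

8.27 m/s

Coriolis parameter at 31°S:
f = 2Ω sin φ = 2 × 7.29×10⁻⁵ × sin 31° = 7.51×10⁻⁵ s⁻¹
Height gradient: |∂Z/∂n| = 30 m / 474000 m = 6.33×10⁻⁵
On a pressure surface, geostrophic balance gives V_g = (g/f)|∂Z/∂n|:
V_g = 9.81 × 6.33×10⁻⁵ / 7.51×10⁻⁵ = 8.27 m/s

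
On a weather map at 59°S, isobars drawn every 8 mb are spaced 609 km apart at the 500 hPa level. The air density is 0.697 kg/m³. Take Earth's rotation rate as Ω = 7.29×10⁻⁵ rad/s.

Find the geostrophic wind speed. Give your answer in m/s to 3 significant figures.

15.1 m/s

Coriolis parameter at 59°S:
f = 2Ω sin φ = 2 × 7.29×10⁻⁵ × sin 59° = 1.25×10⁻⁴ s⁻¹
Pressure gradient: |∂P/∂n| = 800 Pa / 609000 m = 1.31×10⁻³ Pa/m
Geostrophic balance (pressure-gradient force = Coriolis force):
V_g = (1/(fρ)) |∂P/∂n| = 1.31×10⁻³ / (1.25×10⁻⁴ × 0.697) = 15.1 m/s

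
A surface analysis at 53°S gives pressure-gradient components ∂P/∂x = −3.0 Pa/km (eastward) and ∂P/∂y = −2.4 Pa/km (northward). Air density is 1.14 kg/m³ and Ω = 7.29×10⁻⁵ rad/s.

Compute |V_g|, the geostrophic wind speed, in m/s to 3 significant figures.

28.9 m/s

Coriolis parameter at 53°S:
f = 2Ω sin φ = 2 × 7.29×10⁻⁵ × sin 53° = 1.16×10⁻⁴ s⁻¹
In the Southern Hemisphere f is negative: f = −1.16×10⁻⁴ s⁻¹.
Component geostrophic relations (x east, y north):
u_g = −(1/(fρ)) ∂P/∂y,  v_g = (1/(fρ)) ∂P/∂x
u_g = −(−2.4×10⁻³)/(−1.16×10⁻⁴ × 1.14) = −18.1 m/s;  v_g = (−3.0×10⁻³)/(−1.16×10⁻⁴ × 1.14) = 22.6 m/s
|V_g| = √(u_g² + v_g²) = 28.9 m/s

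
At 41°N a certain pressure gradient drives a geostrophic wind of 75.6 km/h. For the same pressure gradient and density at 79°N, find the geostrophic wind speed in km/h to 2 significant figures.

51 km/h

With the same pressure gradient and density, V_g ∝ 1/f ∝ 1/sin φ.
V₂ = V₁ · sin φ₁ / sin φ₂ = 75.6 × sin 41° / sin 79°
V₂ = 75.6 × 0.6561/0.9816 = 51 km/h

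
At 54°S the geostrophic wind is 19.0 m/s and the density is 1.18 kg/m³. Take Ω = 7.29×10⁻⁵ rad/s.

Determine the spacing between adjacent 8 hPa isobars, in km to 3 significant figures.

303 km

Coriolis parameter at 54°S:
f = 2Ω sin φ = 2 × 7.29×10⁻⁵ × sin 54° = 1.18×10⁻⁴ s⁻¹
Geostrophic balance rearranged: |∂P/∂n| = f ρ V_g
|∂P/∂n| = 1.18×10⁻⁴ × 1.18 × 19.0 = 2.64×10⁻³ Pa/m
Isobar spacing: Δn = ΔP/|∂P/∂n| = 800 Pa / 2.64×10⁻³ Pa/m = 302510 m ≈ 303 km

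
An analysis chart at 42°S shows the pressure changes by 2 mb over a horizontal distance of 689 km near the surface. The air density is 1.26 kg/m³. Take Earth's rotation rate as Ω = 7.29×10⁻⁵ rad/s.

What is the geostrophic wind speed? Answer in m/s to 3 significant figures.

2.36 m/s

Coriolis parameter at 42°S:
f = 2Ω sin φ = 2 × 7.29×10⁻⁵ × sin 42° = 9.76×10⁻⁵ s⁻¹
Pressure gradient: |∂P/∂n| = 200 Pa / 689000 m = 2.90×10⁻⁴ Pa/m
Geostrophic balance (pressure-gradient force = Coriolis force):
V_g = (1/(fρ)) |∂P/∂n| = 2.90×10⁻⁴ / (9.76×10⁻⁵ × 1.26) = 2.36 m/s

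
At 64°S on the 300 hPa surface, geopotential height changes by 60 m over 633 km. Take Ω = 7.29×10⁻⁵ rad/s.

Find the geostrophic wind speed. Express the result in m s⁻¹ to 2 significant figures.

7.1 m s⁻¹

Coriolis parameter at 64°S:
f = 2Ω sin φ = 2 × 7.29×10⁻⁵ × sin 64° = 1.31×10⁻⁴ s⁻¹
Height gradient: |∂Z/∂n| = 60 m / 633000 m = 9.48×10⁻⁵
On a pressure surface, geostrophic balance gives V_g = (g/f)|∂Z/∂n|:
V_g = 9.81 × 9.48×10⁻⁵ / 1.31×10⁻⁴ = 7.10 m/s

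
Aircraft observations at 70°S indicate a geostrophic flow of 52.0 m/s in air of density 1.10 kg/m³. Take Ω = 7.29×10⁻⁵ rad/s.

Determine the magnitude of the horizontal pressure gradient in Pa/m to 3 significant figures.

Coriolis parameter at 70°S:
f = 2Ω sin φ = 2 × 7.29×10⁻⁵ × sin 70° = 1.37×10⁻⁴ s⁻¹
Geostrophic balance rearranged: |∂P/∂n| = f ρ V_g
|∂P/∂n| = 1.37×10⁻⁴ × 1.10 × 52.0 = 7.84×10⁻³ Pa/m

7.84×10⁻³ Pa/m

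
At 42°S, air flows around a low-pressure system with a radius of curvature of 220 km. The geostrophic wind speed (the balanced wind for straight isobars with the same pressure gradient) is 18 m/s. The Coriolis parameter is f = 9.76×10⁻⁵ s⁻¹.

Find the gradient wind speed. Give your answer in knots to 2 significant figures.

23 knots

Around a low, centrifugal force acts outward with Coriolis, so pressure-gradient force balances both:
(1/ρ)|∂P/∂n| = fV + V²/R  →  V² + fR·V − fR·V_g = 0
With fR = 9.76×10⁻⁵ × 220×10³ m = 21.5 m/s:
V = [−fR + √((fR)² + 4 fR V_g)]/2 = [−21.5 + √(21.5² + 4×21.5×18)]/2 = 11.7 m/s
Subgeostrophic (V < V_g = 18 m/s), as expected around a low.
Converting: 11.7 m/s × 1.944 = 23 knots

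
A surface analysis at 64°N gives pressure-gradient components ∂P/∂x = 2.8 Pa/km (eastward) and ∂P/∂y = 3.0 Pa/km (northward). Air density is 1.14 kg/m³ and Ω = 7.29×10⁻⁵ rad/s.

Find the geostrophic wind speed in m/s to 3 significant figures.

27.5 m/s

Coriolis parameter at 64°N:
f = 2Ω sin φ = 2 × 7.29×10⁻⁵ × sin 64° = 1.31×10⁻⁴ s⁻¹
Component geostrophic relations (x east, y north):
u_g = −(1/(fρ)) ∂P/∂y,  v_g = (1/(fρ)) ∂P/∂x
u_g = −(3.0×10⁻³)/(1.31×10⁻⁴ × 1.14) = −20.1 m/s;  v_g = (2.8×10⁻³)/(1.31×10⁻⁴ × 1.14) = 18.7 m/s
|V_g| = √(u_g² + v_g²) = 27.5 m/s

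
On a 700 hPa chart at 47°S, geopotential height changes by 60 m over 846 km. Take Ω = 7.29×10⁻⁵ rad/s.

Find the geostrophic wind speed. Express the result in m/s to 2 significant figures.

Coriolis parameter at 47°S:
f = 2Ω sin φ = 2 × 7.29×10⁻⁵ × sin 47° = 1.07×10⁻⁴ s⁻¹
Height gradient: |∂Z/∂n| = 60 m / 846000 m = 7.09×10⁻⁵
On a pressure surface, geostrophic balance gives V_g = (g/f)|∂Z/∂n|:
V_g = 9.81 × 7.09×10⁻⁵ / 1.07×10⁻⁴ = 6.52 m/s

6.5 m/s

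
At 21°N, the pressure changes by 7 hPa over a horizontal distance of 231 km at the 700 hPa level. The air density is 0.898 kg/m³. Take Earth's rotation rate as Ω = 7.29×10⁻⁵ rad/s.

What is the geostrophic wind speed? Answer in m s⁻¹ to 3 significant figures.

64.6 m s⁻¹

Coriolis parameter at 21°N:
f = 2Ω sin φ = 2 × 7.29×10⁻⁵ × sin 21° = 5.23×10⁻⁵ s⁻¹
Pressure gradient: |∂P/∂n| = 700 Pa / 231000 m = 3.03×10⁻³ Pa/m
Geostrophic balance (pressure-gradient force = Coriolis force):
V_g = (1/(fρ)) |∂P/∂n| = 3.03×10⁻³ / (5.23×10⁻⁵ × 0.898) = 64.6 m/s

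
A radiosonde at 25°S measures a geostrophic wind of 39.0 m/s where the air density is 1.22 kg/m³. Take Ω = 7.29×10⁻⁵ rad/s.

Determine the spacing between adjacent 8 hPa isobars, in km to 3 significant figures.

Coriolis parameter at 25°S:
f = 2Ω sin φ = 2 × 7.29×10⁻⁵ × sin 25° = 6.16×10⁻⁵ s⁻¹
Geostrophic balance rearranged: |∂P/∂n| = f ρ V_g
|∂P/∂n| = 6.16×10⁻⁵ × 1.22 × 39.0 = 2.93×10⁻³ Pa/m
Isobar spacing: Δn = ΔP/|∂P/∂n| = 800 Pa / 2.93×10⁻³ Pa/m = 272872 m ≈ 273 km

273 km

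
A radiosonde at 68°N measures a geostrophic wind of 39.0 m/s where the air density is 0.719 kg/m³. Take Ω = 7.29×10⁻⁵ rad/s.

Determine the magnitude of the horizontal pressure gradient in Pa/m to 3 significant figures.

3.79×10⁻³ Pa/m

Coriolis parameter at 68°N:
f = 2Ω sin φ = 2 × 7.29×10⁻⁵ × sin 68° = 1.35×10⁻⁴ s⁻¹
Geostrophic balance rearranged: |∂P/∂n| = f ρ V_g
|∂P/∂n| = 1.35×10⁻⁴ × 0.719 × 39.0 = 3.79×10⁻³ Pa/m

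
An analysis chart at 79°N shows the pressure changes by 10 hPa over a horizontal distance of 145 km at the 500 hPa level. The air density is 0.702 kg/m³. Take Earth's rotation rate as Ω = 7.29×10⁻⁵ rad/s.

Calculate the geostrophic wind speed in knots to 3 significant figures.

133 knots

Coriolis parameter at 79°N:
f = 2Ω sin φ = 2 × 7.29×10⁻⁵ × sin 79° = 1.43×10⁻⁴ s⁻¹
Pressure gradient: |∂P/∂n| = 1000 Pa / 145000 m = 6.90×10⁻³ Pa/m
Geostrophic balance (pressure-gradient force = Coriolis force):
V_g = (1/(fρ)) |∂P/∂n| = 6.90×10⁻³ / (1.43×10⁻⁴ × 0.702) = 68.6 m/s
Converting: 68.6 m/s × 1.944 = 133 knots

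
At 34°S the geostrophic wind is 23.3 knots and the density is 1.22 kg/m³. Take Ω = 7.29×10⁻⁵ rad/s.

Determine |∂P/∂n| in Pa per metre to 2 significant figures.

1.2×10⁻³ Pa/m

Coriolis parameter at 34°S:
f = 2Ω sin φ = 2 × 7.29×10⁻⁵ × sin 34° = 8.15×10⁻⁵ s⁻¹
Wind speed in SI: 23.3 knots = 12.0 m/s
Geostrophic balance rearranged: |∂P/∂n| = f ρ V_g
|∂P/∂n| = 8.15×10⁻⁵ × 1.22 × 12.0 = 1.19×10⁻³ Pa/m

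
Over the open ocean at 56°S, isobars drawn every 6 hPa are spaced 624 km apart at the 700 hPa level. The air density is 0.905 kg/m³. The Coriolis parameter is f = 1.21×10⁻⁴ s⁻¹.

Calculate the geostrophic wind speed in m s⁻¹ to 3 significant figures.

Pressure gradient: |∂P/∂n| = 600 Pa / 624000 m = 9.62×10⁻⁴ Pa/m
Geostrophic balance (pressure-gradient force = Coriolis force):
V_g = (1/(fρ)) |∂P/∂n| = 9.62×10⁻⁴ / (1.21×10⁻⁴ × 0.905) = 8.78 m/s

8.78 m s⁻¹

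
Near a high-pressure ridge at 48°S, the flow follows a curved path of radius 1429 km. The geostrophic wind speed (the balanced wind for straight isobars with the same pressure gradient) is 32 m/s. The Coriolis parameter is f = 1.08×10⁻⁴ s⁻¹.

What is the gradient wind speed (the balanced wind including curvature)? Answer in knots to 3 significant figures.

88.0 knots

Around a high, pressure-gradient force acts outward with centrifugal, so Coriolis balances both:
fV = (1/ρ)|∂P/∂n| + V²/R  →  V² − fR·V + fR·V_g = 0
With fR = 1.08×10⁻⁴ × 1429×10³ m = 154 m/s:
V = [fR − √((fR)² − 4 fR V_g)]/2 = [154 − √(154² − 4×154×32)]/2 = 45.3 m/s
Supergeostrophic (V > V_g = 32 m/s), as expected around a high.
Converting: 45.3 m/s × 1.944 = 88.0 knots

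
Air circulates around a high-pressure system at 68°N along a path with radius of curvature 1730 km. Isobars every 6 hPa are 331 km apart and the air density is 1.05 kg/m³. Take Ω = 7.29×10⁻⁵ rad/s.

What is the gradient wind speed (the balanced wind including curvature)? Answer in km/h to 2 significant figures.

Coriolis parameter at 68°N:
f = 2Ω sin φ = 2 × 7.29×10⁻⁵ × sin 68° = 1.35×10⁻⁴ s⁻¹
Pressure gradient: |∂P/∂n| = 600 Pa / 331000 m = 1.81×10⁻³ Pa/m
Geostrophic speed: V_g = |∂P/∂n|/(fρ) = 1.81×10⁻³/(1.35×10⁻⁴ × 1.05) = 12.8 m/s
Around a high, pressure-gradient force acts outward with centrifugal, so Coriolis balances both:
fV = (1/ρ)|∂P/∂n| + V²/R  →  V² − fR·V + fR·V_g = 0
With fR = 1.35×10⁻⁴ × 1730×10³ m = 234 m/s:
V = [fR − √((fR)² − 4 fR V_g)]/2 = [234 − √(234² − 4×234×12.8)]/2 = 13.6 m/s
Supergeostrophic (V > V_g = 12.8 m/s), as expected around a high.
Converting: 13.6 m/s × 3.6 = 49 km/h

49 km/h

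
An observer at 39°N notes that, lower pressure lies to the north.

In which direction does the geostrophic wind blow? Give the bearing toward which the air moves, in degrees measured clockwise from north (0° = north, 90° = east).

The pressure-gradient force points toward the north (bearing 000°).
Geostrophic balance: in the Northern Hemisphere the Coriolis force deflects motion to the right, so the geostrophic wind blows 90° to the right of the pressure-gradient force (low pressure on the left).
Rotating 000° by 90° clockwise gives 090° — the wind blows toward the east.

090°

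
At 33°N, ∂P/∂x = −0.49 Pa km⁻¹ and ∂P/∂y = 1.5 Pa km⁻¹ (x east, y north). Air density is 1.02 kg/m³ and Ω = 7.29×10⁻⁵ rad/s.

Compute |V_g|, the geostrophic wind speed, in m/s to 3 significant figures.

19.5 m/s

Coriolis parameter at 33°N:
f = 2Ω sin φ = 2 × 7.29×10⁻⁵ × sin 33° = 7.94×10⁻⁵ s⁻¹
Component geostrophic relations (x east, y north):
u_g = −(1/(fρ)) ∂P/∂y,  v_g = (1/(fρ)) ∂P/∂x
u_g = −(1.5×10⁻³)/(7.94×10⁻⁵ × 1.02) = −18.5 m/s;  v_g = (−0.49×10⁻³)/(7.94×10⁻⁵ × 1.02) = −6.05 m/s
|V_g| = √(u_g² + v_g²) = 19.5 m/s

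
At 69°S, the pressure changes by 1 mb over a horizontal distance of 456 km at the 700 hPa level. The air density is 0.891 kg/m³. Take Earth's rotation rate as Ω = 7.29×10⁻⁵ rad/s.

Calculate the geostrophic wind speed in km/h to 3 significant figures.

6.51 km/h

Coriolis parameter at 69°S:
f = 2Ω sin φ = 2 × 7.29×10⁻⁵ × sin 69° = 1.36×10⁻⁴ s⁻¹
Pressure gradient: |∂P/∂n| = 100 Pa / 456000 m = 2.19×10⁻⁴ Pa/m
Geostrophic balance (pressure-gradient force = Coriolis force):
V_g = (1/(fρ)) |∂P/∂n| = 2.19×10⁻⁴ / (1.36×10⁻⁴ × 0.891) = 1.81 m/s
Converting: 1.81 m/s × 3.6 = 6.51 km/h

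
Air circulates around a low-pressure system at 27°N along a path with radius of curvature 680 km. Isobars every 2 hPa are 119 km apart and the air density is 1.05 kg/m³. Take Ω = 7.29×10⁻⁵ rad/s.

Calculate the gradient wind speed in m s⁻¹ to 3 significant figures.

Coriolis parameter at 27°N:
f = 2Ω sin φ = 2 × 7.29×10⁻⁵ × sin 27° = 6.62×10⁻⁵ s⁻¹
Pressure gradient: |∂P/∂n| = 200 Pa / 119000 m = 1.68×10⁻³ Pa/m
Geostrophic speed: V_g = |∂P/∂n|/(fρ) = 1.68×10⁻³/(6.62×10⁻⁵ × 1.05) = 24.2 m/s
Around a low, centrifugal force acts outward with Coriolis, so pressure-gradient force balances both:
(1/ρ)|∂P/∂n| = fV + V²/R  →  V² + fR·V − fR·V_g = 0
With fR = 6.62×10⁻⁵ × 680×10³ m = 45.0 m/s:
V = [−fR + √((fR)² + 4 fR V_g)]/2 = [−45.0 + √(45.0² + 4×45.0×24.2)]/2 = 17.4 m/s
Subgeostrophic (V < V_g = 24.2 m/s), as expected around a low.

17.4 m s⁻¹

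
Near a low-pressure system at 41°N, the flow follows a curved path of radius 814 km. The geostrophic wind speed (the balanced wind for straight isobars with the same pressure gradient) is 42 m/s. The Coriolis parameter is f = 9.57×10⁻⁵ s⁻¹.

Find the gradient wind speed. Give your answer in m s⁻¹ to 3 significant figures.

Around a low, centrifugal force acts outward with Coriolis, so pressure-gradient force balances both:
(1/ρ)|∂P/∂n| = fV + V²/R  →  V² + fR·V − fR·V_g = 0
With fR = 9.57×10⁻⁵ × 814×10³ m = 77.9 m/s:
V = [−fR + √((fR)² + 4 fR V_g)]/2 = [−77.9 + √(77.9² + 4×77.9×42)]/2 = 30.3 m/s
Subgeostrophic (V < V_g = 42 m/s), as expected around a low.

30.3 m s⁻¹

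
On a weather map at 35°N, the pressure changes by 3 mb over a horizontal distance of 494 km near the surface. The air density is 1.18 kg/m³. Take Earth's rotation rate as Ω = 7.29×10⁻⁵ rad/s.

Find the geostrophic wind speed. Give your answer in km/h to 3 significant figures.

Coriolis parameter at 35°N:
f = 2Ω sin φ = 2 × 7.29×10⁻⁵ × sin 35° = 8.36×10⁻⁵ s⁻¹
Pressure gradient: |∂P/∂n| = 300 Pa / 494000 m = 6.07×10⁻⁴ Pa/m
Geostrophic balance (pressure-gradient force = Coriolis force):
V_g = (1/(fρ)) |∂P/∂n| = 6.07×10⁻⁴ / (8.36×10⁻⁵ × 1.18) = 6.15 m/s
Converting: 6.15 m/s × 3.6 = 22.2 km/h

22.2 km/h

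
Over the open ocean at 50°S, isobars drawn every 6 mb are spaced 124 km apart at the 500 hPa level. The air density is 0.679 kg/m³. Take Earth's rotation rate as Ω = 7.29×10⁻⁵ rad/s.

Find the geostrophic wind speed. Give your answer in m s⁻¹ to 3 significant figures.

Coriolis parameter at 50°S:
f = 2Ω sin φ = 2 × 7.29×10⁻⁵ × sin 50° = 1.12×10⁻⁴ s⁻¹
Pressure gradient: |∂P/∂n| = 600 Pa / 124000 m = 4.84×10⁻³ Pa/m
Geostrophic balance (pressure-gradient force = Coriolis force):
V_g = (1/(fρ)) |∂P/∂n| = 4.84×10⁻³ / (1.12×10⁻⁴ × 0.679) = 63.8 m/s

63.8 m s⁻¹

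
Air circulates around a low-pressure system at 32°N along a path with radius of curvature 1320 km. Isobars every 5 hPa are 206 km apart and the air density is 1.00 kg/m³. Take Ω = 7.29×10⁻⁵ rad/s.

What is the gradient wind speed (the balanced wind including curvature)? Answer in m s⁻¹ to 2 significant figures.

25 m s⁻¹

Coriolis parameter at 32°N:
f = 2Ω sin φ = 2 × 7.29×10⁻⁵ × sin 32° = 7.73×10⁻⁵ s⁻¹
Pressure gradient: |∂P/∂n| = 500 Pa / 206000 m = 2.43×10⁻³ Pa/m
Geostrophic speed: V_g = |∂P/∂n|/(fρ) = 2.43×10⁻³/(7.73×10⁻⁵ × 1.00) = 31.4 m/s
Around a low, centrifugal force acts outward with Coriolis, so pressure-gradient force balances both:
(1/ρ)|∂P/∂n| = fV + V²/R  →  V² + fR·V − fR·V_g = 0
With fR = 7.73×10⁻⁵ × 1320×10³ m = 102 m/s:
V = [−fR + √((fR)² + 4 fR V_g)]/2 = [−102 + √(102² + 4×102×31.4)]/2 = 25.2 m/s
Subgeostrophic (V < V_g = 31.4 m/s), as expected around a low.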